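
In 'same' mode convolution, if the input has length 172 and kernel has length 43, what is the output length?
'Same' mode returns an output with the same length as the input: 172

172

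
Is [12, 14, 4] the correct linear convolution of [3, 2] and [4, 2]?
Recompute linear convolution of [3, 2] and [4, 2]: y[0] = 3×4 = 12; y[1] = 3×2 + 2×4 = 14; y[2] = 2×2 = 4 → [12, 14, 4]. Given [12, 14, 4] matches, so answer: Yes

Yes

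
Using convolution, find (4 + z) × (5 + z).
Ascending coefficients: a = [4, 1], b = [5, 1]. c[0] = 4×5 = 20; c[1] = 4×1 + 1×5 = 9; c[2] = 1×1 = 1. Result coefficients: [20, 9, 1] → 20 + 9z + z^2

20 + 9z + z^2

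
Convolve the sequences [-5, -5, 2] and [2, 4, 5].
y[0] = -5×2 = -10; y[1] = -5×4 + -5×2 = -30; y[2] = -5×5 + -5×4 + 2×2 = -41; y[3] = -5×5 + 2×4 = -17; y[4] = 2×5 = 10

[-10, -30, -41, -17, 10]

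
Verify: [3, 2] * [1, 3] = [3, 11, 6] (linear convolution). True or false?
Recompute linear convolution of [3, 2] and [1, 3]: y[0] = 3×1 = 3; y[1] = 3×3 + 2×1 = 11; y[2] = 2×3 = 6 → [3, 11, 6]. Given [3, 11, 6] matches, so answer: Yes

Yes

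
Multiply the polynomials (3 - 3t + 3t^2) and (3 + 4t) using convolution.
Ascending coefficients: a = [3, -3, 3], b = [3, 4]. c[0] = 3×3 = 9; c[1] = 3×4 + -3×3 = 3; c[2] = -3×4 + 3×3 = -3; c[3] = 3×4 = 12. Result coefficients: [9, 3, -3, 12] → 9 + 3t - 3t^2 + 12t^3

9 + 3t - 3t^2 + 12t^3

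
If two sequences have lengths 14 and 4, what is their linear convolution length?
Linear/full convolution length: m + n - 1 = 14 + 4 - 1 = 17

17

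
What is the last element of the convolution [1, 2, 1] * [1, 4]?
Use y[k] = Σ_i a[i]·b[k-i] at k=3. y[3] = 1×4 = 4

4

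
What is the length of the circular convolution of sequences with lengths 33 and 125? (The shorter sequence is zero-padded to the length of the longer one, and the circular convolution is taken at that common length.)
Circular convolution (zero-padding the shorter input) has length max(m, n) = max(33, 125) = 125

125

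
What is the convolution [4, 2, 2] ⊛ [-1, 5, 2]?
y[0] = 4×-1 = -4; y[1] = 4×5 + 2×-1 = 18; y[2] = 4×2 + 2×5 + 2×-1 = 16; y[3] = 2×2 + 2×5 = 14; y[4] = 2×2 = 4

[-4, 18, 16, 14, 4]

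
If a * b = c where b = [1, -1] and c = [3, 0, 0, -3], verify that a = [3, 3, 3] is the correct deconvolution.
Forward-compute [3, 3, 3] * [1, -1]: c[0] = 3×1 = 3; c[1] = 3×-1 + 3×1 = 0; c[2] = 3×-1 + 3×1 = 0; c[3] = 3×-1 = -3 → [3, 0, 0, -3]. Matches given c = [3, 0, 0, -3], so verified.

Verified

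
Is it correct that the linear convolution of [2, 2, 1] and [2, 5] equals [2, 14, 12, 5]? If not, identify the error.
Recompute linear convolution of [2, 2, 1] and [2, 5]: y[0] = 2×2 = 4; y[1] = 2×5 + 2×2 = 14; y[2] = 2×5 + 1×2 = 12; y[3] = 1×5 = 5 → [4, 14, 12, 5]. Compare to given [2, 14, 12, 5]: they differ at index 0: given 2, correct 4, so answer: No

No. Error at index 0: given 2, correct 4.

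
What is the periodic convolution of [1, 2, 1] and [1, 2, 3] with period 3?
Use y[k] = Σ_j s[j]·t[(k-j) mod 3]. y[0] = 1×1 + 2×3 + 1×2 = 9; y[1] = 1×2 + 2×1 + 1×3 = 7; y[2] = 1×3 + 2×2 + 1×1 = 8. Result: [9, 7, 8]

[9, 7, 8]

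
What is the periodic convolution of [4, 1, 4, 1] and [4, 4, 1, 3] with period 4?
Use y[k] = Σ_j u[j]·v[(k-j) mod 4]. y[0] = 4×4 + 1×3 + 4×1 + 1×4 = 27; y[1] = 4×4 + 1×4 + 4×3 + 1×1 = 33; y[2] = 4×1 + 1×4 + 4×4 + 1×3 = 27; y[3] = 4×3 + 1×1 + 4×4 + 1×4 = 33. Result: [27, 33, 27, 33]

[27, 33, 27, 33]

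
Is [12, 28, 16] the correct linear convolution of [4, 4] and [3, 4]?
Recompute linear convolution of [4, 4] and [3, 4]: y[0] = 4×3 = 12; y[1] = 4×4 + 4×3 = 28; y[2] = 4×4 = 16 → [12, 28, 16]. Given [12, 28, 16] matches, so answer: Yes

Yes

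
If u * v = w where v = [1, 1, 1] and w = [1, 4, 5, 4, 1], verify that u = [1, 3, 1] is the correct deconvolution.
Forward-compute [1, 3, 1] * [1, 1, 1]: w[0] = 1×1 = 1; w[1] = 1×1 + 3×1 = 4; w[2] = 1×1 + 3×1 + 1×1 = 5; w[3] = 3×1 + 1×1 = 4; w[4] = 1×1 = 1 → [1, 4, 5, 4, 1]. Matches given w = [1, 4, 5, 4, 1], so verified.

Verified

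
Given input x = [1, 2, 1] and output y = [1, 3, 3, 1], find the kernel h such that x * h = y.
Output length 4 = len(x) + len(h) - 1 ⇒ len(h) = 2. Solve h forward using h[k] = (y[k] - Σ_{i≥1} x[i]·h[k-i]) / x[0]: h[0] = y[0] / x[0] = 1 / 1 = 1; h[1] = (y[1] - 2×1) / x[0] = (3 - 2×1) / 1 = 1. So h = [1, 1]. Forward-check [1, 2, 1] * [1, 1]: y[0] = 1×1 = 1; y[1] = 1×1 + 2×1 = 3; y[2] = 2×1 + 1×1 = 3; y[3] = 1×1 = 1 → [1, 3, 3, 1] ✓

[1, 1]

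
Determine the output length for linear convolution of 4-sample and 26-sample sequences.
Linear/full convolution length: m + n - 1 = 4 + 26 - 1 = 29

29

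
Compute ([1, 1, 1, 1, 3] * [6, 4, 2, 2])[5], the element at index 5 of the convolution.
Use y[k] = Σ_i a[i]·b[k-i] at k=5. y[5] = 1×2 + 1×2 + 3×4 = 16

16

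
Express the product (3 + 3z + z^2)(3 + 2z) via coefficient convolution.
Ascending coefficients: a = [3, 3, 1], b = [3, 2]. c[0] = 3×3 = 9; c[1] = 3×2 + 3×3 = 15; c[2] = 3×2 + 1×3 = 9; c[3] = 1×2 = 2. Result coefficients: [9, 15, 9, 2] → 9 + 15z + 9z^2 + 2z^3

9 + 15z + 9z^2 + 2z^3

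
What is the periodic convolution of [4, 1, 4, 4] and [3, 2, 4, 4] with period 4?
Use y[k] = Σ_j u[j]·v[(k-j) mod 4]. y[0] = 4×3 + 1×4 + 4×4 + 4×2 = 40; y[1] = 4×2 + 1×3 + 4×4 + 4×4 = 43; y[2] = 4×4 + 1×2 + 4×3 + 4×4 = 46; y[3] = 4×4 + 1×4 + 4×2 + 4×3 = 40. Result: [40, 43, 46, 40]

[40, 43, 46, 40]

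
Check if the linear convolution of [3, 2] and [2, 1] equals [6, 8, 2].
Recompute linear convolution of [3, 2] and [2, 1]: y[0] = 3×2 = 6; y[1] = 3×1 + 2×2 = 7; y[2] = 2×1 = 2 → [6, 7, 2]. Compare to given [6, 8, 2]: they differ at index 1: given 8, correct 7, so answer: No

No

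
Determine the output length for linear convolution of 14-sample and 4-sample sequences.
Linear/full convolution length: m + n - 1 = 14 + 4 - 1 = 17

17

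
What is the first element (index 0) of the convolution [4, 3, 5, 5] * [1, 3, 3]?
Use y[k] = Σ_i a[i]·b[k-i] at k=0. y[0] = 4×1 = 4

4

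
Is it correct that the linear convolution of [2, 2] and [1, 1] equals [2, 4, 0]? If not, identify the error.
Recompute linear convolution of [2, 2] and [1, 1]: y[0] = 2×1 = 2; y[1] = 2×1 + 2×1 = 4; y[2] = 2×1 = 2 → [2, 4, 2]. Compare to given [2, 4, 0]: they differ at index 2: given 0, correct 2, so answer: No

No. Error at index 2: given 0, correct 2.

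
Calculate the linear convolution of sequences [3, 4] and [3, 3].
y[0] = 3×3 = 9; y[1] = 3×3 + 4×3 = 21; y[2] = 4×3 = 12

[9, 21, 12]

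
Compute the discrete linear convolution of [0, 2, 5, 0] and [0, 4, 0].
y[0] = 0×0 = 0; y[1] = 0×4 + 2×0 = 0; y[2] = 0×0 + 2×4 + 5×0 = 8; y[3] = 2×0 + 5×4 + 0×0 = 20; y[4] = 5×0 + 0×4 = 0; y[5] = 0×0 = 0

[0, 0, 8, 20, 0, 0]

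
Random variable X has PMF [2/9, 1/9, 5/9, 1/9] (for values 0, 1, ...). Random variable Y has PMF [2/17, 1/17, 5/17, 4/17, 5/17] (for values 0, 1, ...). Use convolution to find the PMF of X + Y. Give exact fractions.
P(X+Y=k) = Σ_i P(X=i)·P(Y=k-i) — a convolution of [2/9, 1/9, 5/9, 1/9] and [2/17, 1/17, 5/17, 4/17, 5/17]. P(X+Y=0) = (2/9)×(2/17) = 4/153; P(X+Y=1) = (2/9)×(1/17) + (1/9)×(2/17) = 2/153 + 2/153 = 4/153; P(X+Y=2) = (2/9)×(5/17) + (1/9)×(1/17) + (5/9)×(2/17) = 10/153 + 1/153 + 10/153 = 7/51; P(X+Y=3) = (2/9)×(4/17) + (1/9)×(5/17) + (5/9)×(1/17) + (1/9)×(2/17) = 8/153 + 5/153 + 5/153 + 2/153 = 20/153; P(X+Y=4) = (2/9)×(5/17) + (1/9)×(4/17) + (5/9)×(5/17) + (1/9)×(1/17) = 10/153 + 4/153 + 25/153 + 1/153 = 40/153; P(X+Y=5) = (1/9)×(5/17) + (5/9)×(4/17) + (1/9)×(5/17) = 5/153 + 20/153 + 5/153 = 10/51; P(X+Y=6) = (5/9)×(5/17) + (1/9)×(4/17) = 25/153 + 4/153 = 29/153; P(X+Y=7) = (1/9)×(5/17) = 5/153. PMF: [4/153, 4/153, 7/51, 20/153, 40/153, 10/51, 29/153, 5/153] (sums to 1 ✓)

[4/153, 4/153, 7/51, 20/153, 40/153, 10/51, 29/153, 5/153]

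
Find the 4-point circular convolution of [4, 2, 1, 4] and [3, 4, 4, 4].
Use y[k] = Σ_j f[j]·g[(k-j) mod 4]. y[0] = 4×3 + 2×4 + 1×4 + 4×4 = 40; y[1] = 4×4 + 2×3 + 1×4 + 4×4 = 42; y[2] = 4×4 + 2×4 + 1×3 + 4×4 = 43; y[3] = 4×4 + 2×4 + 1×4 + 4×3 = 40. Result: [40, 42, 43, 40]

[40, 42, 43, 40]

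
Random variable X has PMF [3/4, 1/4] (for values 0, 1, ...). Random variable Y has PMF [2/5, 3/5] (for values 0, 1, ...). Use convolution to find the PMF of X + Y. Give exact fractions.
P(X+Y=k) = Σ_i P(X=i)·P(Y=k-i) — a convolution of [3/4, 1/4] and [2/5, 3/5]. P(X+Y=0) = (3/4)×(2/5) = 3/10; P(X+Y=1) = (3/4)×(3/5) + (1/4)×(2/5) = 9/20 + 1/10 = 11/20; P(X+Y=2) = (1/4)×(3/5) = 3/20. PMF: [3/10, 11/20, 3/20] (sums to 1 ✓)

[3/10, 11/20, 3/20]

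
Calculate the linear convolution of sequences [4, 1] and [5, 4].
y[0] = 4×5 = 20; y[1] = 4×4 + 1×5 = 21; y[2] = 1×4 = 4

[20, 21, 4]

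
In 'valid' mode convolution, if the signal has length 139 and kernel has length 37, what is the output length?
'Valid' mode counts only positions where the kernel fully overlaps the signal: m - n + 1 = 139 - 37 + 1 = 103

103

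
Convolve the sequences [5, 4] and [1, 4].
y[0] = 5×1 = 5; y[1] = 5×4 + 4×1 = 24; y[2] = 4×4 = 16

[5, 24, 16]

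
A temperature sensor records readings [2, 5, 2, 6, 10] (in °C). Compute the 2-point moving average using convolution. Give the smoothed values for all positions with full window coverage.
2-point moving average kernel = [1, 1]. Apply in 'valid' mode (full window coverage): avg[0] = (2 + 5) / 2 = 3.5; avg[1] = (5 + 2) / 2 = 3.5; avg[2] = (2 + 6) / 2 = 4.0; avg[3] = (6 + 10) / 2 = 8.0. Smoothed values: [3.5, 3.5, 4.0, 8.0]

[3.5, 3.5, 4.0, 8.0]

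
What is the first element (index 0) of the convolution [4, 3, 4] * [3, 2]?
Use y[k] = Σ_i a[i]·b[k-i] at k=0. y[0] = 4×3 = 12

12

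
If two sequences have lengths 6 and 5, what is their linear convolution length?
Linear/full convolution length: m + n - 1 = 6 + 5 - 1 = 10

10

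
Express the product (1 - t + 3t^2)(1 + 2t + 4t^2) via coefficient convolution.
Ascending coefficients: a = [1, -1, 3], b = [1, 2, 4]. c[0] = 1×1 = 1; c[1] = 1×2 + -1×1 = 1; c[2] = 1×4 + -1×2 + 3×1 = 5; c[3] = -1×4 + 3×2 = 2; c[4] = 3×4 = 12. Result coefficients: [1, 1, 5, 2, 12] → 1 + t + 5t^2 + 2t^3 + 12t^4

1 + t + 5t^2 + 2t^3 + 12t^4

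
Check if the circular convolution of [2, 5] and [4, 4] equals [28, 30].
Recompute circular convolution of [2, 5] and [4, 4]: y[0] = 2×4 + 5×4 = 28; y[1] = 2×4 + 5×4 = 28 → [28, 28]. Compare to given [28, 30]: they differ at index 1: given 30, correct 28, so answer: No

No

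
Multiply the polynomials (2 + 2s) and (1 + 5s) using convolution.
Ascending coefficients: a = [2, 2], b = [1, 5]. c[0] = 2×1 = 2; c[1] = 2×5 + 2×1 = 12; c[2] = 2×5 = 10. Result coefficients: [2, 12, 10] → 2 + 12s + 10s^2

2 + 12s + 10s^2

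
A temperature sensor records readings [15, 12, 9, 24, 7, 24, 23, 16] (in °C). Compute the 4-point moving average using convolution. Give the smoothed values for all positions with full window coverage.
4-point moving average kernel = [1, 1, 1, 1]. Apply in 'valid' mode (full window coverage): avg[0] = (15 + 12 + 9 + 24) / 4 = 15.0; avg[1] = (12 + 9 + 24 + 7) / 4 = 13.0; avg[2] = (9 + 24 + 7 + 24) / 4 = 16.0; avg[3] = (24 + 7 + 24 + 23) / 4 = 19.5; avg[4] = (7 + 24 + 23 + 16) / 4 = 17.5. Smoothed values: [15.0, 13.0, 16.0, 19.5, 17.5]

[15.0, 13.0, 16.0, 19.5, 17.5]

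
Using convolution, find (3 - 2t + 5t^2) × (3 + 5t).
Ascending coefficients: a = [3, -2, 5], b = [3, 5]. c[0] = 3×3 = 9; c[1] = 3×5 + -2×3 = 9; c[2] = -2×5 + 5×3 = 5; c[3] = 5×5 = 25. Result coefficients: [9, 9, 5, 25] → 9 + 9t + 5t^2 + 25t^3

9 + 9t + 5t^2 + 25t^3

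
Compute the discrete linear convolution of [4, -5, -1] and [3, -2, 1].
y[0] = 4×3 = 12; y[1] = 4×-2 + -5×3 = -23; y[2] = 4×1 + -5×-2 + -1×3 = 11; y[3] = -5×1 + -1×-2 = -3; y[4] = -1×1 = -1

[12, -23, 11, -3, -1]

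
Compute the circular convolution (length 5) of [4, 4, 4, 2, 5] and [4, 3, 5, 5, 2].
Use y[k] = Σ_j x[j]·h[(k-j) mod 5]. y[0] = 4×4 + 4×2 + 4×5 + 2×5 + 5×3 = 69; y[1] = 4×3 + 4×4 + 4×2 + 2×5 + 5×5 = 71; y[2] = 4×5 + 4×3 + 4×4 + 2×2 + 5×5 = 77; y[3] = 4×5 + 4×5 + 4×3 + 2×4 + 5×2 = 70; y[4] = 4×2 + 4×5 + 4×5 + 2×3 + 5×4 = 74. Result: [69, 71, 77, 70, 74]

[69, 71, 77, 70, 74]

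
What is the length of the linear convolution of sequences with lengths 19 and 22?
Linear/full convolution length: m + n - 1 = 19 + 22 - 1 = 40

40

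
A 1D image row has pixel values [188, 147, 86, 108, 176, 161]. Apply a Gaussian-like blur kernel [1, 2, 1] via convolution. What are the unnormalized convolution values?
Convolve image row [188, 147, 86, 108, 176, 161] with kernel [1, 2, 1]: y[0] = 188×1 = 188; y[1] = 188×2 + 147×1 = 523; y[2] = 188×1 + 147×2 + 86×1 = 568; y[3] = 147×1 + 86×2 + 108×1 = 427; y[4] = 86×1 + 108×2 + 176×1 = 478; y[5] = 108×1 + 176×2 + 161×1 = 621; y[6] = 176×1 + 161×2 = 498; y[7] = 161×1 = 161 → [188, 523, 568, 427, 478, 621, 498, 161]. Normalization factor = sum(kernel) = 4.

[188, 523, 568, 427, 478, 621, 498, 161]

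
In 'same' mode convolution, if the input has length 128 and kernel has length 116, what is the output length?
'Same' mode returns an output with the same length as the input: 128

128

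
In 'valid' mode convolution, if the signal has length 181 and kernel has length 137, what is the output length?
'Valid' mode counts only positions where the kernel fully overlaps the signal: m - n + 1 = 181 - 137 + 1 = 45

45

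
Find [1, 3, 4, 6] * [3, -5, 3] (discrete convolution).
y[0] = 1×3 = 3; y[1] = 1×-5 + 3×3 = 4; y[2] = 1×3 + 3×-5 + 4×3 = 0; y[3] = 3×3 + 4×-5 + 6×3 = 7; y[4] = 4×3 + 6×-5 = -18; y[5] = 6×3 = 18

[3, 4, 0, 7, -18, 18]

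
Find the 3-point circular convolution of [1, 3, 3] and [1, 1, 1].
Use y[k] = Σ_j f[j]·g[(k-j) mod 3]. y[0] = 1×1 + 3×1 + 3×1 = 7; y[1] = 1×1 + 3×1 + 3×1 = 7; y[2] = 1×1 + 3×1 + 3×1 = 7. Result: [7, 7, 7]

[7, 7, 7]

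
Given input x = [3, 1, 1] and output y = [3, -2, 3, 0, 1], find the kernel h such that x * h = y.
Output length 5 = len(x) + len(h) - 1 ⇒ len(h) = 3. Solve h forward using h[k] = (y[k] - Σ_{i≥1} x[i]·h[k-i]) / x[0]: h[0] = y[0] / x[0] = 3 / 3 = 1; h[1] = (y[1] - 1×1) / x[0] = (-2 - 1×1) / 3 = -1; h[2] = (y[2] - 1×-1 - 1×1) / x[0] = (3 - 1×-1 - 1×1) / 3 = 1. So h = [1, -1, 1]. Forward-check [3, 1, 1] * [1, -1, 1]: y[0] = 3×1 = 3; y[1] = 3×-1 + 1×1 = -2; y[2] = 3×1 + 1×-1 + 1×1 = 3; y[3] = 1×1 + 1×-1 = 0; y[4] = 1×1 = 1 → [3, -2, 3, 0, 1] ✓

[1, -1, 1]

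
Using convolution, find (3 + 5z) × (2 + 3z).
Ascending coefficients: a = [3, 5], b = [2, 3]. c[0] = 3×2 = 6; c[1] = 3×3 + 5×2 = 19; c[2] = 5×3 = 15. Result coefficients: [6, 19, 15] → 6 + 19z + 15z^2

6 + 19z + 15z^2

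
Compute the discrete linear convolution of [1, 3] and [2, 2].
y[0] = 1×2 = 2; y[1] = 1×2 + 3×2 = 8; y[2] = 3×2 = 6

[2, 8, 6]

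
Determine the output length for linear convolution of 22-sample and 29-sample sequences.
Linear/full convolution length: m + n - 1 = 22 + 29 - 1 = 50

50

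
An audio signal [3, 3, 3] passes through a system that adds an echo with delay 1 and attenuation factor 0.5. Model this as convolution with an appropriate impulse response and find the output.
Direct-path + delayed-attenuated-path model → impulse response h = [1, 0.5] (1 at lag 0, 0.5 at lag 1). Output y[n] = x[n] + 0.5·x[n - 1] (with x[n] = 0 outside 0..2): y[0] = 3 + 0.5×0 = 3; y[1] = 3 + 0.5×3 = 4.5; y[2] = 3 + 0.5×3 = 4.5; y[3] = 0 + 0.5×3 = 1.5. So y = [3, 4.5, 4.5, 1.5]

[3, 4.5, 4.5, 1.5]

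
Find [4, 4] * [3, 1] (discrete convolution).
y[0] = 4×3 = 12; y[1] = 4×1 + 4×3 = 16; y[2] = 4×1 = 4

[12, 16, 4]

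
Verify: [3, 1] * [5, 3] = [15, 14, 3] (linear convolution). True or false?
Recompute linear convolution of [3, 1] and [5, 3]: y[0] = 3×5 = 15; y[1] = 3×3 + 1×5 = 14; y[2] = 1×3 = 3 → [15, 14, 3]. Given [15, 14, 3] matches, so answer: Yes

Yes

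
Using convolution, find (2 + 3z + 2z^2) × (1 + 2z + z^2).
Ascending coefficients: a = [2, 3, 2], b = [1, 2, 1]. c[0] = 2×1 = 2; c[1] = 2×2 + 3×1 = 7; c[2] = 2×1 + 3×2 + 2×1 = 10; c[3] = 3×1 + 2×2 = 7; c[4] = 2×1 = 2. Result coefficients: [2, 7, 10, 7, 2] → 2 + 7z + 10z^2 + 7z^3 + 2z^4

2 + 7z + 10z^2 + 7z^3 + 2z^4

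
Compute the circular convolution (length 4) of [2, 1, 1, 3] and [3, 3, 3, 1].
Use y[k] = Σ_j s[j]·t[(k-j) mod 4]. y[0] = 2×3 + 1×1 + 1×3 + 3×3 = 19; y[1] = 2×3 + 1×3 + 1×1 + 3×3 = 19; y[2] = 2×3 + 1×3 + 1×3 + 3×1 = 15; y[3] = 2×1 + 1×3 + 1×3 + 3×3 = 17. Result: [19, 19, 15, 17]

[19, 19, 15, 17]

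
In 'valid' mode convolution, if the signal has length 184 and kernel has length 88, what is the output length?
'Valid' mode counts only positions where the kernel fully overlaps the signal: m - n + 1 = 184 - 88 + 1 = 97

97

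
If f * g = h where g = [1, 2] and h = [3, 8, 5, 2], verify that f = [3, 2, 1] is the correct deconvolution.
Forward-compute [3, 2, 1] * [1, 2]: h[0] = 3×1 = 3; h[1] = 3×2 + 2×1 = 8; h[2] = 2×2 + 1×1 = 5; h[3] = 1×2 = 2 → [3, 8, 5, 2]. Matches given h = [3, 8, 5, 2], so verified.

Verified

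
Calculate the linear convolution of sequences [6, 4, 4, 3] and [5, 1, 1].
y[0] = 6×5 = 30; y[1] = 6×1 + 4×5 = 26; y[2] = 6×1 + 4×1 + 4×5 = 30; y[3] = 4×1 + 4×1 + 3×5 = 23; y[4] = 4×1 + 3×1 = 7; y[5] = 3×1 = 3

[30, 26, 30, 23, 7, 3]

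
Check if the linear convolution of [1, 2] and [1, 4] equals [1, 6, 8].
Recompute linear convolution of [1, 2] and [1, 4]: y[0] = 1×1 = 1; y[1] = 1×4 + 2×1 = 6; y[2] = 2×4 = 8 → [1, 6, 8]. Given [1, 6, 8] matches, so answer: Yes

Yes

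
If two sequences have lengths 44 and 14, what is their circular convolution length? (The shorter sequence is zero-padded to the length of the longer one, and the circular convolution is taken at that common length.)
Circular convolution (zero-padding the shorter input) has length max(m, n) = max(44, 14) = 44

44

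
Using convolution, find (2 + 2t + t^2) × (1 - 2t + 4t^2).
Ascending coefficients: a = [2, 2, 1], b = [1, -2, 4]. c[0] = 2×1 = 2; c[1] = 2×-2 + 2×1 = -2; c[2] = 2×4 + 2×-2 + 1×1 = 5; c[3] = 2×4 + 1×-2 = 6; c[4] = 1×4 = 4. Result coefficients: [2, -2, 5, 6, 4] → 2 - 2t + 5t^2 + 6t^3 + 4t^4

2 - 2t + 5t^2 + 6t^3 + 4t^4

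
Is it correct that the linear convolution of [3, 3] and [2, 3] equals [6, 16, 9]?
Recompute linear convolution of [3, 3] and [2, 3]: y[0] = 3×2 = 6; y[1] = 3×3 + 3×2 = 15; y[2] = 3×3 = 9 → [6, 15, 9]. Compare to given [6, 16, 9]: they differ at index 1: given 16, correct 15, so answer: No

No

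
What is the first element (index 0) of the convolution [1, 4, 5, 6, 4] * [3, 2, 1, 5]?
Use y[k] = Σ_i a[i]·b[k-i] at k=0. y[0] = 1×3 = 3

3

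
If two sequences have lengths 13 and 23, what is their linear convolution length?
Linear/full convolution length: m + n - 1 = 13 + 23 - 1 = 35

35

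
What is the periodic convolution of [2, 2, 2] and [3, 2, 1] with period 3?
Use y[k] = Σ_j s[j]·t[(k-j) mod 3]. y[0] = 2×3 + 2×1 + 2×2 = 12; y[1] = 2×2 + 2×3 + 2×1 = 12; y[2] = 2×1 + 2×2 + 2×3 = 12. Result: [12, 12, 12]

[12, 12, 12]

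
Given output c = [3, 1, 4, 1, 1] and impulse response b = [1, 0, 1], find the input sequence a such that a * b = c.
Deconvolve c=[3, 1, 4, 1, 1] by b=[1, 0, 1]. Since b[0]=1, solve forward: a[0] = c[0] / 1 = 3; a[1] = (c[1] - 3×0) / 1 = 1; a[2] = (c[2] - 1×0 - 3×1) / 1 = 1. So a = [3, 1, 1]. Check by forward convolution: c[0] = 3×1 = 3; c[1] = 3×0 + 1×1 = 1; c[2] = 3×1 + 1×0 + 1×1 = 4; c[3] = 1×1 + 1×0 = 1; c[4] = 1×1 = 1

[3, 1, 1]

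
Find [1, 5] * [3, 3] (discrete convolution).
y[0] = 1×3 = 3; y[1] = 1×3 + 5×3 = 18; y[2] = 5×3 = 15

[3, 18, 15]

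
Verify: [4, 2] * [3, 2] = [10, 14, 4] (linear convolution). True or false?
Recompute linear convolution of [4, 2] and [3, 2]: y[0] = 4×3 = 12; y[1] = 4×2 + 2×3 = 14; y[2] = 2×2 = 4 → [12, 14, 4]. Compare to given [10, 14, 4]: they differ at index 0: given 10, correct 12, so answer: No

No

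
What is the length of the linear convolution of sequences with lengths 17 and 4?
Linear/full convolution length: m + n - 1 = 17 + 4 - 1 = 20

20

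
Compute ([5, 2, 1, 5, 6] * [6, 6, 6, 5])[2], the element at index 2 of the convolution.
Use y[k] = Σ_i a[i]·b[k-i] at k=2. y[2] = 5×6 + 2×6 + 1×6 = 48

48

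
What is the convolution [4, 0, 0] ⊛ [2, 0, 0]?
y[0] = 4×2 = 8; y[1] = 4×0 + 0×2 = 0; y[2] = 4×0 + 0×0 + 0×2 = 0; y[3] = 0×0 + 0×0 = 0; y[4] = 0×0 = 0

[8, 0, 0, 0, 0]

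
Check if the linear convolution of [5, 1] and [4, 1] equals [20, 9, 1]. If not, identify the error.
Recompute linear convolution of [5, 1] and [4, 1]: y[0] = 5×4 = 20; y[1] = 5×1 + 1×4 = 9; y[2] = 1×1 = 1 → [20, 9, 1]. Given [20, 9, 1] matches, so answer: Yes

Yes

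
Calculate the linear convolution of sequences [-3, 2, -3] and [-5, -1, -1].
y[0] = -3×-5 = 15; y[1] = -3×-1 + 2×-5 = -7; y[2] = -3×-1 + 2×-1 + -3×-5 = 16; y[3] = 2×-1 + -3×-1 = 1; y[4] = -3×-1 = 3

[15, -7, 16, 1, 3]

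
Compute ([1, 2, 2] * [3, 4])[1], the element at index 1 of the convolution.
Use y[k] = Σ_i a[i]·b[k-i] at k=1. y[1] = 1×4 + 2×3 = 10

10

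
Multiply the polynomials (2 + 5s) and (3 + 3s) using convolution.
Ascending coefficients: a = [2, 5], b = [3, 3]. c[0] = 2×3 = 6; c[1] = 2×3 + 5×3 = 21; c[2] = 5×3 = 15. Result coefficients: [6, 21, 15] → 6 + 21s + 15s^2

6 + 21s + 15s^2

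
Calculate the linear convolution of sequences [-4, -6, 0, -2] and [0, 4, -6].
y[0] = -4×0 = 0; y[1] = -4×4 + -6×0 = -16; y[2] = -4×-6 + -6×4 + 0×0 = 0; y[3] = -6×-6 + 0×4 + -2×0 = 36; y[4] = 0×-6 + -2×4 = -8; y[5] = -2×-6 = 12

[0, -16, 0, 36, -8, 12]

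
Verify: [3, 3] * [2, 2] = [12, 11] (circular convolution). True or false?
Recompute circular convolution of [3, 3] and [2, 2]: y[0] = 3×2 + 3×2 = 12; y[1] = 3×2 + 3×2 = 12 → [12, 12]. Compare to given [12, 11]: they differ at index 1: given 11, correct 12, so answer: No

No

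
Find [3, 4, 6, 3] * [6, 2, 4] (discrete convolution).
y[0] = 3×6 = 18; y[1] = 3×2 + 4×6 = 30; y[2] = 3×4 + 4×2 + 6×6 = 56; y[3] = 4×4 + 6×2 + 3×6 = 46; y[4] = 6×4 + 3×2 = 30; y[5] = 3×4 = 12

[18, 30, 56, 46, 30, 12]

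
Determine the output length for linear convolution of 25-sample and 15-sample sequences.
Linear/full convolution length: m + n - 1 = 25 + 15 - 1 = 39

39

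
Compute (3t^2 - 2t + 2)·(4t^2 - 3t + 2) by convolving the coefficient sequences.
Ascending coefficients: a = [2, -2, 3], b = [2, -3, 4]. c[0] = 2×2 = 4; c[1] = 2×-3 + -2×2 = -10; c[2] = 2×4 + -2×-3 + 3×2 = 20; c[3] = -2×4 + 3×-3 = -17; c[4] = 3×4 = 12. Result coefficients: [4, -10, 20, -17, 12] → 12t^4 - 17t^3 + 20t^2 - 10t + 4

12t^4 - 17t^3 + 20t^2 - 10t + 4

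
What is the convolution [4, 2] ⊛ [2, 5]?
y[0] = 4×2 = 8; y[1] = 4×5 + 2×2 = 24; y[2] = 2×5 = 10

[8, 24, 10]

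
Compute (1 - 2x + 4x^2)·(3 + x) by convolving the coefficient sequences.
Ascending coefficients: a = [1, -2, 4], b = [3, 1]. c[0] = 1×3 = 3; c[1] = 1×1 + -2×3 = -5; c[2] = -2×1 + 4×3 = 10; c[3] = 4×1 = 4. Result coefficients: [3, -5, 10, 4] → 3 - 5x + 10x^2 + 4x^3

3 - 5x + 10x^2 + 4x^3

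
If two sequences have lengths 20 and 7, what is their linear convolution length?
Linear/full convolution length: m + n - 1 = 20 + 7 - 1 = 26

26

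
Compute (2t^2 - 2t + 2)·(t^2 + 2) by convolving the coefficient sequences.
Ascending coefficients: a = [2, -2, 2], b = [2, 0, 1]. c[0] = 2×2 = 4; c[1] = 2×0 + -2×2 = -4; c[2] = 2×1 + -2×0 + 2×2 = 6; c[3] = -2×1 + 2×0 = -2; c[4] = 2×1 = 2. Result coefficients: [4, -4, 6, -2, 2] → 2t^4 - 2t^3 + 6t^2 - 4t + 4

2t^4 - 2t^3 + 6t^2 - 4t + 4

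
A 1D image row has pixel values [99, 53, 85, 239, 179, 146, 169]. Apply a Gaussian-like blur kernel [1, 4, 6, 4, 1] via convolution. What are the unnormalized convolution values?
Convolve image row [99, 53, 85, 239, 179, 146, 169] with kernel [1, 4, 6, 4, 1]: y[0] = 99×1 = 99; y[1] = 99×4 + 53×1 = 449; y[2] = 99×6 + 53×4 + 85×1 = 891; y[3] = 99×4 + 53×6 + 85×4 + 239×1 = 1293; y[4] = 99×1 + 53×4 + 85×6 + 239×4 + 179×1 = 1956; y[5] = 53×1 + 85×4 + 239×6 + 179×4 + 146×1 = 2689; y[6] = 85×1 + 239×4 + 179×6 + 146×4 + 169×1 = 2868; y[7] = 239×1 + 179×4 + 146×6 + 169×4 = 2507; y[8] = 179×1 + 146×4 + 169×6 = 1777; y[9] = 146×1 + 169×4 = 822; y[10] = 169×1 = 169 → [99, 449, 891, 1293, 1956, 2689, 2868, 2507, 1777, 822, 169]. Normalization factor = sum(kernel) = 16.

[99, 449, 891, 1293, 1956, 2689, 2868, 2507, 1777, 822, 169]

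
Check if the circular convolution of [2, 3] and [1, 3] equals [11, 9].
Recompute circular convolution of [2, 3] and [1, 3]: y[0] = 2×1 + 3×3 = 11; y[1] = 2×3 + 3×1 = 9 → [11, 9]. Given [11, 9] matches, so answer: Yes

Yes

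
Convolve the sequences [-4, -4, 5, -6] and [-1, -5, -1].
y[0] = -4×-1 = 4; y[1] = -4×-5 + -4×-1 = 24; y[2] = -4×-1 + -4×-5 + 5×-1 = 19; y[3] = -4×-1 + 5×-5 + -6×-1 = -15; y[4] = 5×-1 + -6×-5 = 25; y[5] = -6×-1 = 6

[4, 24, 19, -15, 25, 6]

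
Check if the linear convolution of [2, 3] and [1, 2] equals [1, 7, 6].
Recompute linear convolution of [2, 3] and [1, 2]: y[0] = 2×1 = 2; y[1] = 2×2 + 3×1 = 7; y[2] = 3×2 = 6 → [2, 7, 6]. Compare to given [1, 7, 6]: they differ at index 0: given 1, correct 2, so answer: No

No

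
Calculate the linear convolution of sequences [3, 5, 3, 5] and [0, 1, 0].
y[0] = 3×0 = 0; y[1] = 3×1 + 5×0 = 3; y[2] = 3×0 + 5×1 + 3×0 = 5; y[3] = 5×0 + 3×1 + 5×0 = 3; y[4] = 3×0 + 5×1 = 5; y[5] = 5×0 = 0

[0, 3, 5, 3, 5, 0]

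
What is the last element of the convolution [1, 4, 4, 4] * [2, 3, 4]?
Use y[k] = Σ_i a[i]·b[k-i] at k=5. y[5] = 4×4 = 16

16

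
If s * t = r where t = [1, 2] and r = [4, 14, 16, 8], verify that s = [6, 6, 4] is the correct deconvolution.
Forward-compute [6, 6, 4] * [1, 2]: r[0] = 6×1 = 6; r[1] = 6×2 + 6×1 = 18; r[2] = 6×2 + 4×1 = 16; r[3] = 4×2 = 8 → [6, 18, 16, 8]. Does not match given r = [4, 14, 16, 8].

Not verified. [6, 6, 4] * [1, 2] = [6, 18, 16, 8], which differs from [4, 14, 16, 8] at index 0.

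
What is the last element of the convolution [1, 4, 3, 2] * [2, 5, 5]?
Use y[k] = Σ_i a[i]·b[k-i] at k=5. y[5] = 2×5 = 10

10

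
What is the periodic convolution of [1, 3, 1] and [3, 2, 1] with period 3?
Use y[k] = Σ_j a[j]·b[(k-j) mod 3]. y[0] = 1×3 + 3×1 + 1×2 = 8; y[1] = 1×2 + 3×3 + 1×1 = 12; y[2] = 1×1 + 3×2 + 1×3 = 10. Result: [8, 12, 10]

[8, 12, 10]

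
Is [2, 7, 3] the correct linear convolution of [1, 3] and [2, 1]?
Recompute linear convolution of [1, 3] and [2, 1]: y[0] = 1×2 = 2; y[1] = 1×1 + 3×2 = 7; y[2] = 3×1 = 3 → [2, 7, 3]. Given [2, 7, 3] matches, so answer: Yes

Yes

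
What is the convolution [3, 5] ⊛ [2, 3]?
y[0] = 3×2 = 6; y[1] = 3×3 + 5×2 = 19; y[2] = 5×3 = 15

[6, 19, 15]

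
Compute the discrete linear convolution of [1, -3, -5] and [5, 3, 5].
y[0] = 1×5 = 5; y[1] = 1×3 + -3×5 = -12; y[2] = 1×5 + -3×3 + -5×5 = -29; y[3] = -3×5 + -5×3 = -30; y[4] = -5×5 = -25

[5, -12, -29, -30, -25]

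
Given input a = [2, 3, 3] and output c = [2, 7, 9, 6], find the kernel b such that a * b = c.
Output length 4 = len(a) + len(b) - 1 ⇒ len(b) = 2. Solve b forward using b[k] = (c[k] - Σ_{i≥1} a[i]·b[k-i]) / a[0]: b[0] = c[0] / a[0] = 2 / 2 = 1; b[1] = (c[1] - 3×1) / a[0] = (7 - 3×1) / 2 = 2. So b = [1, 2]. Forward-check [2, 3, 3] * [1, 2]: c[0] = 2×1 = 2; c[1] = 2×2 + 3×1 = 7; c[2] = 3×2 + 3×1 = 9; c[3] = 3×2 = 6 → [2, 7, 9, 6] ✓

[1, 2]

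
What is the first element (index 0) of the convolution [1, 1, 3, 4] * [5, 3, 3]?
Use y[k] = Σ_i a[i]·b[k-i] at k=0. y[0] = 1×5 = 5

5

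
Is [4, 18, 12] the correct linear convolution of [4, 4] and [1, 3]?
Recompute linear convolution of [4, 4] and [1, 3]: y[0] = 4×1 = 4; y[1] = 4×3 + 4×1 = 16; y[2] = 4×3 = 12 → [4, 16, 12]. Compare to given [4, 18, 12]: they differ at index 1: given 18, correct 16, so answer: No

No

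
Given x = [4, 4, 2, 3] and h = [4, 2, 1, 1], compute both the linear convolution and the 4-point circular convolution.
Linear: y_lin[0] = 4×4 = 16; y_lin[1] = 4×2 + 4×4 = 24; y_lin[2] = 4×1 + 4×2 + 2×4 = 20; y_lin[3] = 4×1 + 4×1 + 2×2 + 3×4 = 24; y_lin[4] = 4×1 + 2×1 + 3×2 = 12; y_lin[5] = 2×1 + 3×1 = 5; y_lin[6] = 3×1 = 3 → [16, 24, 20, 24, 12, 5, 3]. Circular (length 4): y[0] = 4×4 + 4×1 + 2×1 + 3×2 = 28; y[1] = 4×2 + 4×4 + 2×1 + 3×1 = 29; y[2] = 4×1 + 4×2 + 2×4 + 3×1 = 23; y[3] = 4×1 + 4×1 + 2×2 + 3×4 = 24 → [28, 29, 23, 24]

Linear: [16, 24, 20, 24, 12, 5, 3], Circular: [28, 29, 23, 24]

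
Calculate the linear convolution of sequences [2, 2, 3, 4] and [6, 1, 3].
y[0] = 2×6 = 12; y[1] = 2×1 + 2×6 = 14; y[2] = 2×3 + 2×1 + 3×6 = 26; y[3] = 2×3 + 3×1 + 4×6 = 33; y[4] = 3×3 + 4×1 = 13; y[5] = 4×3 = 12

[12, 14, 26, 33, 13, 12]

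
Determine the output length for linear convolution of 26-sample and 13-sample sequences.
Linear/full convolution length: m + n - 1 = 26 + 13 - 1 = 38

38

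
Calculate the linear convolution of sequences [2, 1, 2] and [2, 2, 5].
y[0] = 2×2 = 4; y[1] = 2×2 + 1×2 = 6; y[2] = 2×5 + 1×2 + 2×2 = 16; y[3] = 1×5 + 2×2 = 9; y[4] = 2×5 = 10

[4, 6, 16, 9, 10]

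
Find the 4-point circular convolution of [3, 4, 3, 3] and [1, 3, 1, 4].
Use y[k] = Σ_j f[j]·g[(k-j) mod 4]. y[0] = 3×1 + 4×4 + 3×1 + 3×3 = 31; y[1] = 3×3 + 4×1 + 3×4 + 3×1 = 28; y[2] = 3×1 + 4×3 + 3×1 + 3×4 = 30; y[3] = 3×4 + 4×1 + 3×3 + 3×1 = 28. Result: [31, 28, 30, 28]

[31, 28, 30, 28]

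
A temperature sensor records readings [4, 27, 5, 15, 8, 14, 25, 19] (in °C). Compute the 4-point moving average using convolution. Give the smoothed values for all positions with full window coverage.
4-point moving average kernel = [1, 1, 1, 1]. Apply in 'valid' mode (full window coverage): avg[0] = (4 + 27 + 5 + 15) / 4 = 12.75; avg[1] = (27 + 5 + 15 + 8) / 4 = 13.75; avg[2] = (5 + 15 + 8 + 14) / 4 = 10.5; avg[3] = (15 + 8 + 14 + 25) / 4 = 15.5; avg[4] = (8 + 14 + 25 + 19) / 4 = 16.5. Smoothed values: [12.75, 13.75, 10.5, 15.5, 16.5]

[12.75, 13.75, 10.5, 15.5, 16.5]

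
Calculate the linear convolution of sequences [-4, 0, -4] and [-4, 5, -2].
y[0] = -4×-4 = 16; y[1] = -4×5 + 0×-4 = -20; y[2] = -4×-2 + 0×5 + -4×-4 = 24; y[3] = 0×-2 + -4×5 = -20; y[4] = -4×-2 = 8

[16, -20, 24, -20, 8]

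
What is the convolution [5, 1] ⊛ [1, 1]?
y[0] = 5×1 = 5; y[1] = 5×1 + 1×1 = 6; y[2] = 1×1 = 1

[5, 6, 1]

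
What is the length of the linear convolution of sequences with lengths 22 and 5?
Linear/full convolution length: m + n - 1 = 22 + 5 - 1 = 26

26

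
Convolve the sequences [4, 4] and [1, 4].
y[0] = 4×1 = 4; y[1] = 4×4 + 4×1 = 20; y[2] = 4×4 = 16

[4, 20, 16]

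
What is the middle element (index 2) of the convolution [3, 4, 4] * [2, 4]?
Use y[k] = Σ_i a[i]·b[k-i] at k=2. y[2] = 4×4 + 4×2 = 24

24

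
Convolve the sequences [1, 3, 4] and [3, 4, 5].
y[0] = 1×3 = 3; y[1] = 1×4 + 3×3 = 13; y[2] = 1×5 + 3×4 + 4×3 = 29; y[3] = 3×5 + 4×4 = 31; y[4] = 4×5 = 20

[3, 13, 29, 31, 20]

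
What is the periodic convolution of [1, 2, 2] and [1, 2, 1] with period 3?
Use y[k] = Σ_j s[j]·t[(k-j) mod 3]. y[0] = 1×1 + 2×1 + 2×2 = 7; y[1] = 1×2 + 2×1 + 2×1 = 6; y[2] = 1×1 + 2×2 + 2×1 = 7. Result: [7, 6, 7]

[7, 6, 7]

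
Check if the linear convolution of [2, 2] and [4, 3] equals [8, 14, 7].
Recompute linear convolution of [2, 2] and [4, 3]: y[0] = 2×4 = 8; y[1] = 2×3 + 2×4 = 14; y[2] = 2×3 = 6 → [8, 14, 6]. Compare to given [8, 14, 7]: they differ at index 2: given 7, correct 6, so answer: No

No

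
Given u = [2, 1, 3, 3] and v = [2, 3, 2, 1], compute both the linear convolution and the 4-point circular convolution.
Linear: y_lin[0] = 2×2 = 4; y_lin[1] = 2×3 + 1×2 = 8; y_lin[2] = 2×2 + 1×3 + 3×2 = 13; y_lin[3] = 2×1 + 1×2 + 3×3 + 3×2 = 19; y_lin[4] = 1×1 + 3×2 + 3×3 = 16; y_lin[5] = 3×1 + 3×2 = 9; y_lin[6] = 3×1 = 3 → [4, 8, 13, 19, 16, 9, 3]. Circular (length 4): y[0] = 2×2 + 1×1 + 3×2 + 3×3 = 20; y[1] = 2×3 + 1×2 + 3×1 + 3×2 = 17; y[2] = 2×2 + 1×3 + 3×2 + 3×1 = 16; y[3] = 2×1 + 1×2 + 3×3 + 3×2 = 19 → [20, 17, 16, 19]

Linear: [4, 8, 13, 19, 16, 9, 3], Circular: [20, 17, 16, 19]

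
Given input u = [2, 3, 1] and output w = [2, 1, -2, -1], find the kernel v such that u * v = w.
Output length 4 = len(u) + len(v) - 1 ⇒ len(v) = 2. Solve v forward using v[k] = (w[k] - Σ_{i≥1} u[i]·v[k-i]) / u[0]: v[0] = w[0] / u[0] = 2 / 2 = 1; v[1] = (w[1] - 3×1) / u[0] = (1 - 3×1) / 2 = -1. So v = [1, -1]. Forward-check [2, 3, 1] * [1, -1]: w[0] = 2×1 = 2; w[1] = 2×-1 + 3×1 = 1; w[2] = 3×-1 + 1×1 = -2; w[3] = 1×-1 = -1 → [2, 1, -2, -1] ✓

[1, -1]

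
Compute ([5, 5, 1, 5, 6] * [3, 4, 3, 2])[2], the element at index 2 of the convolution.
Use y[k] = Σ_i a[i]·b[k-i] at k=2. y[2] = 5×3 + 5×4 + 1×3 = 38

38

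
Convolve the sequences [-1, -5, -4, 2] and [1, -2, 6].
y[0] = -1×1 = -1; y[1] = -1×-2 + -5×1 = -3; y[2] = -1×6 + -5×-2 + -4×1 = 0; y[3] = -5×6 + -4×-2 + 2×1 = -20; y[4] = -4×6 + 2×-2 = -28; y[5] = 2×6 = 12

[-1, -3, 0, -20, -28, 12]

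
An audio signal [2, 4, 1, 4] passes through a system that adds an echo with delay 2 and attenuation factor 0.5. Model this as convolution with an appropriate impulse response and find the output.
Direct-path + delayed-attenuated-path model → impulse response h = [1, 0, 0.5] (1 at lag 0, 0.5 at lag 2). Output y[n] = x[n] + 0.5·x[n - 2] (with x[n] = 0 outside 0..3): y[0] = 2 + 0.5×0 = 2; y[1] = 4 + 0.5×0 = 4; y[2] = 1 + 0.5×2 = 2.0; y[3] = 4 + 0.5×4 = 6.0; y[4] = 0 + 0.5×1 = 0.5; y[5] = 0 + 0.5×4 = 2.0. So y = [2, 4, 2.0, 6.0, 0.5, 2.0]

[2, 4, 2.0, 6.0, 0.5, 2.0]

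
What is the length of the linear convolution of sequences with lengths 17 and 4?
Linear/full convolution length: m + n - 1 = 17 + 4 - 1 = 20

20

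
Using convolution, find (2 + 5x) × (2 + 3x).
Ascending coefficients: a = [2, 5], b = [2, 3]. c[0] = 2×2 = 4; c[1] = 2×3 + 5×2 = 16; c[2] = 5×3 = 15. Result coefficients: [4, 16, 15] → 4 + 16x + 15x^2

4 + 16x + 15x^2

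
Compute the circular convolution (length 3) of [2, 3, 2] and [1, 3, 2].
Use y[k] = Σ_j a[j]·b[(k-j) mod 3]. y[0] = 2×1 + 3×2 + 2×3 = 14; y[1] = 2×3 + 3×1 + 2×2 = 13; y[2] = 2×2 + 3×3 + 2×1 = 15. Result: [14, 13, 15]

[14, 13, 15]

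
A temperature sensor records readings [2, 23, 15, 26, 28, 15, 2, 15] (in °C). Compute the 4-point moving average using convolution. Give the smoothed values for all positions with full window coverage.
4-point moving average kernel = [1, 1, 1, 1]. Apply in 'valid' mode (full window coverage): avg[0] = (2 + 23 + 15 + 26) / 4 = 16.5; avg[1] = (23 + 15 + 26 + 28) / 4 = 23.0; avg[2] = (15 + 26 + 28 + 15) / 4 = 21.0; avg[3] = (26 + 28 + 15 + 2) / 4 = 17.75; avg[4] = (28 + 15 + 2 + 15) / 4 = 15.0. Smoothed values: [16.5, 23.0, 21.0, 17.75, 15.0]

[16.5, 23.0, 21.0, 17.75, 15.0]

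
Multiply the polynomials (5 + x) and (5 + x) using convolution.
Ascending coefficients: a = [5, 1], b = [5, 1]. c[0] = 5×5 = 25; c[1] = 5×1 + 1×5 = 10; c[2] = 1×1 = 1. Result coefficients: [25, 10, 1] → 25 + 10x + x^2

25 + 10x + x^2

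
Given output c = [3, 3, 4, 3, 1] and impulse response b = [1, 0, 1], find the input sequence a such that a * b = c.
Deconvolve c=[3, 3, 4, 3, 1] by b=[1, 0, 1]. Since b[0]=1, solve forward: a[0] = c[0] / 1 = 3; a[1] = (c[1] - 3×0) / 1 = 3; a[2] = (c[2] - 3×0 - 3×1) / 1 = 1. So a = [3, 3, 1]. Check by forward convolution: c[0] = 3×1 = 3; c[1] = 3×0 + 3×1 = 3; c[2] = 3×1 + 3×0 + 1×1 = 4; c[3] = 3×1 + 1×0 = 3; c[4] = 1×1 = 1

[3, 3, 1]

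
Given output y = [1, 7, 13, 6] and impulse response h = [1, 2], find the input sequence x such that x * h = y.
Deconvolve y=[1, 7, 13, 6] by h=[1, 2]. Since h[0]=1, solve forward: x[0] = y[0] / 1 = 1; x[1] = (y[1] - 1×2) / 1 = 5; x[2] = (y[2] - 5×2) / 1 = 3. So x = [1, 5, 3]. Check by forward convolution: y[0] = 1×1 = 1; y[1] = 1×2 + 5×1 = 7; y[2] = 5×2 + 3×1 = 13; y[3] = 3×2 = 6

[1, 5, 3]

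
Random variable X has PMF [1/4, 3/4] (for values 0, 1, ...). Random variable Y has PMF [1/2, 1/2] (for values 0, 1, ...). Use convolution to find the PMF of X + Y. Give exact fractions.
P(X+Y=k) = Σ_i P(X=i)·P(Y=k-i) — a convolution of [1/4, 3/4] and [1/2, 1/2]. P(X+Y=0) = (1/4)×(1/2) = 1/8; P(X+Y=1) = (1/4)×(1/2) + (3/4)×(1/2) = 1/8 + 3/8 = 1/2; P(X+Y=2) = (3/4)×(1/2) = 3/8. PMF: [1/8, 1/2, 3/8] (sums to 1 ✓)

[1/8, 1/2, 3/8]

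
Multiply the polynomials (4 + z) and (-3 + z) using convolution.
Ascending coefficients: a = [4, 1], b = [-3, 1]. c[0] = 4×-3 = -12; c[1] = 4×1 + 1×-3 = 1; c[2] = 1×1 = 1. Result coefficients: [-12, 1, 1] → -12 + z + z^2

-12 + z + z^2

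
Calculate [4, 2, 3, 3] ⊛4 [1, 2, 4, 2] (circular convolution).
Use y[k] = Σ_j u[j]·v[(k-j) mod 4]. y[0] = 4×1 + 2×2 + 3×4 + 3×2 = 26; y[1] = 4×2 + 2×1 + 3×2 + 3×4 = 28; y[2] = 4×4 + 2×2 + 3×1 + 3×2 = 29; y[3] = 4×2 + 2×4 + 3×2 + 3×1 = 25. Result: [26, 28, 29, 25]

[26, 28, 29, 25]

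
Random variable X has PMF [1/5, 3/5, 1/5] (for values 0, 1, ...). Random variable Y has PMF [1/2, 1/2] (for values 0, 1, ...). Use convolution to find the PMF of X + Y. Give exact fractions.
P(X+Y=k) = Σ_i P(X=i)·P(Y=k-i) — a convolution of [1/5, 3/5, 1/5] and [1/2, 1/2]. P(X+Y=0) = (1/5)×(1/2) = 1/10; P(X+Y=1) = (1/5)×(1/2) + (3/5)×(1/2) = 1/10 + 3/10 = 2/5; P(X+Y=2) = (3/5)×(1/2) + (1/5)×(1/2) = 3/10 + 1/10 = 2/5; P(X+Y=3) = (1/5)×(1/2) = 1/10. PMF: [1/10, 2/5, 2/5, 1/10] (sums to 1 ✓)

[1/10, 2/5, 2/5, 1/10]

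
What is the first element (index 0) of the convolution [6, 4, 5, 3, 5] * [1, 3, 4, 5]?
Use y[k] = Σ_i a[i]·b[k-i] at k=0. y[0] = 6×1 = 6

6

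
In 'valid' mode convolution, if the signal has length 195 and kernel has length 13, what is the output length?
'Valid' mode counts only positions where the kernel fully overlaps the signal: m - n + 1 = 195 - 13 + 1 = 183

183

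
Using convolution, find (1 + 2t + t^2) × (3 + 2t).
Ascending coefficients: a = [1, 2, 1], b = [3, 2]. c[0] = 1×3 = 3; c[1] = 1×2 + 2×3 = 8; c[2] = 2×2 + 1×3 = 7; c[3] = 1×2 = 2. Result coefficients: [3, 8, 7, 2] → 3 + 8t + 7t^2 + 2t^3

3 + 8t + 7t^2 + 2t^3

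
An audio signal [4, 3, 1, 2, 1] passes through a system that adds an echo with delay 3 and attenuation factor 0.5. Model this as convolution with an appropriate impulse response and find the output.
Direct-path + delayed-attenuated-path model → impulse response h = [1, 0, 0, 0.5] (1 at lag 0, 0.5 at lag 3). Output y[n] = x[n] + 0.5·x[n - 3] (with x[n] = 0 outside 0..4): y[0] = 4 + 0.5×0 = 4; y[1] = 3 + 0.5×0 = 3; y[2] = 1 + 0.5×0 = 1; y[3] = 2 + 0.5×4 = 4.0; y[4] = 1 + 0.5×3 = 2.5; y[5] = 0 + 0.5×1 = 0.5; y[6] = 0 + 0.5×2 = 1.0; y[7] = 0 + 0.5×1 = 0.5. So y = [4, 3, 1, 4.0, 2.5, 0.5, 1.0, 0.5]

[4, 3, 1, 4.0, 2.5, 0.5, 1.0, 0.5]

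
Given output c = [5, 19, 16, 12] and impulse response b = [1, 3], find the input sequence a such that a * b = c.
Deconvolve c=[5, 19, 16, 12] by b=[1, 3]. Since b[0]=1, solve forward: a[0] = c[0] / 1 = 5; a[1] = (c[1] - 5×3) / 1 = 4; a[2] = (c[2] - 4×3) / 1 = 4. So a = [5, 4, 4]. Check by forward convolution: c[0] = 5×1 = 5; c[1] = 5×3 + 4×1 = 19; c[2] = 4×3 + 4×1 = 16; c[3] = 4×3 = 12

[5, 4, 4]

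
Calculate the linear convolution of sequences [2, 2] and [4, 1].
y[0] = 2×4 = 8; y[1] = 2×1 + 2×4 = 10; y[2] = 2×1 = 2

[8, 10, 2]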